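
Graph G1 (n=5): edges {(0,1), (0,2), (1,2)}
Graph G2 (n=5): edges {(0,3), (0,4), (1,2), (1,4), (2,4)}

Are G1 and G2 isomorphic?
No, not isomorphic

The graphs are NOT isomorphic.

Degrees in G1: deg(0)=2, deg(1)=2, deg(2)=2, deg(3)=0, deg(4)=0.
Sorted degree sequence of G1: [2, 2, 2, 0, 0].
Degrees in G2: deg(0)=2, deg(1)=2, deg(2)=2, deg(3)=1, deg(4)=3.
Sorted degree sequence of G2: [3, 2, 2, 2, 1].
The (sorted) degree sequence is an isomorphism invariant, so since G1 and G2 have different degree sequences they cannot be isomorphic.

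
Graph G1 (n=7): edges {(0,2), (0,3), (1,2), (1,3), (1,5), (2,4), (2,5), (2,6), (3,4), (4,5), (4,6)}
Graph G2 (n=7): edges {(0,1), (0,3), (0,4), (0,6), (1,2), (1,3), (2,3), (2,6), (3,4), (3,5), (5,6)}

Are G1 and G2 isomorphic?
Yes, isomorphic

The graphs are isomorphic.
One valid mapping φ: V(G1) → V(G2): 0→5, 1→2, 2→3, 3→6, 4→0, 5→1, 6→4

Verify φ preserves adjacency — for each edge of G1, its image is an edge of G2:
  (0,2) → (φ(0),φ(2)) = (3,5) ∈ E(G2) ✓
  (0,3) → (φ(0),φ(3)) = (5,6) ∈ E(G2) ✓
  (1,2) → (φ(1),φ(2)) = (2,3) ∈ E(G2) ✓
  (1,3) → (φ(1),φ(3)) = (2,6) ∈ E(G2) ✓
  (1,5) → (φ(1),φ(5)) = (1,2) ∈ E(G2) ✓
  (2,4) → (φ(2),φ(4)) = (0,3) ∈ E(G2) ✓
  (2,5) → (φ(2),φ(5)) = (1,3) ∈ E(G2) ✓
  (2,6) → (φ(2),φ(6)) = (3,4) ∈ E(G2) ✓
  (3,4) → (φ(3),φ(4)) = (0,6) ∈ E(G2) ✓
  (4,5) → (φ(4),φ(5)) = (0,1) ∈ E(G2) ✓
  (4,6) → (φ(4),φ(6)) = (0,4) ∈ E(G2) ✓
All 11 edges of G1 map to edges of G2, and |E(G1)| = |E(G2)| = 11, so φ is a bijection on edges as well as vertices. Hence G1 ≅ G2.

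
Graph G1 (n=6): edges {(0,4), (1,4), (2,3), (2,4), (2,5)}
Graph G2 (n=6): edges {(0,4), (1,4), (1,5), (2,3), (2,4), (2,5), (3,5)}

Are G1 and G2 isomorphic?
No, not isomorphic

The graphs are NOT isomorphic.

Counting edges: G1 has 5 edge(s); G2 has 7 edge(s).
Edge count is an isomorphism invariant (a bijection on vertices induces a bijection on edges), so differing edge counts rule out isomorphism.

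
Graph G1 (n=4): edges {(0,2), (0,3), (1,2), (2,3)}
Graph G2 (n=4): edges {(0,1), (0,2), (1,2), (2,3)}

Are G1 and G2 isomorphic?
Yes, isomorphic

The graphs are isomorphic.
One valid mapping φ: V(G1) → V(G2): 0→1, 1→3, 2→2, 3→0

Verify φ preserves adjacency — for each edge of G1, its image is an edge of G2:
  (0,2) → (φ(0),φ(2)) = (1,2) ∈ E(G2) ✓
  (0,3) → (φ(0),φ(3)) = (0,1) ∈ E(G2) ✓
  (1,2) → (φ(1),φ(2)) = (2,3) ∈ E(G2) ✓
  (2,3) → (φ(2),φ(3)) = (0,2) ∈ E(G2) ✓
All 4 edges of G1 map to edges of G2, and |E(G1)| = |E(G2)| = 4, so φ is a bijection on edges as well as vertices. Hence G1 ≅ G2.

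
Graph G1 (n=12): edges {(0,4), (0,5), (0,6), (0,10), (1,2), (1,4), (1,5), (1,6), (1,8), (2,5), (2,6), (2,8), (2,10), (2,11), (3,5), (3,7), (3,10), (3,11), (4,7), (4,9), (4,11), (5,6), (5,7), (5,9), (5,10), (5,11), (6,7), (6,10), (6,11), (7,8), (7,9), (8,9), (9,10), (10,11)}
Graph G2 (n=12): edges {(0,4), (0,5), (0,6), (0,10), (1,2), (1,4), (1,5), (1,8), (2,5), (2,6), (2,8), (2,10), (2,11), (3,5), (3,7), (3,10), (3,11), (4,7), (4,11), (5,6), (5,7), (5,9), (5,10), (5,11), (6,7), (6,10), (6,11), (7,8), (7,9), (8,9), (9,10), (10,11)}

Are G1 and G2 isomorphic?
No, not isomorphic

The graphs are NOT isomorphic.

Counting edges: G1 has 34 edge(s); G2 has 32 edge(s).
Edge count is an isomorphism invariant (a bijection on vertices induces a bijection on edges), so differing edge counts rule out isomorphism.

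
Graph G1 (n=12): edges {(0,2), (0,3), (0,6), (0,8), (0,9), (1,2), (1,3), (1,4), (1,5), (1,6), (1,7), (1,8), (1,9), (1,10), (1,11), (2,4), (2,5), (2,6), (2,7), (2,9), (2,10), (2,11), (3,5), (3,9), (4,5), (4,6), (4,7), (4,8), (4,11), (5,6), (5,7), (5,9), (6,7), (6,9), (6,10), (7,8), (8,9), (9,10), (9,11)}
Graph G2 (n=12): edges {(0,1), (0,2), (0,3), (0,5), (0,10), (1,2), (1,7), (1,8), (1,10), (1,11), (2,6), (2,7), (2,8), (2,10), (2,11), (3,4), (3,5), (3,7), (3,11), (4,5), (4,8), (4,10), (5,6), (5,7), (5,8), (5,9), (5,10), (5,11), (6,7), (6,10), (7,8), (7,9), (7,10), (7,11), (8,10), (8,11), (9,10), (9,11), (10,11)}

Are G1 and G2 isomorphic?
Yes, isomorphic

The graphs are isomorphic.
One valid mapping φ: V(G1) → V(G2): 0→3, 1→10, 2→7, 3→4, 4→2, 5→8, 6→11, 7→1, 8→0, 9→5, 10→9, 11→6

Verify φ preserves adjacency — for each edge of G1, its image is an edge of G2:
  (0,2) → (φ(0),φ(2)) = (3,7) ∈ E(G2) ✓
  (0,3) → (φ(0),φ(3)) = (3,4) ∈ E(G2) ✓
  (0,6) → (φ(0),φ(6)) = (3,11) ∈ E(G2) ✓
  (0,8) → (φ(0),φ(8)) = (0,3) ∈ E(G2) ✓
  (0,9) → (φ(0),φ(9)) = (3,5) ∈ E(G2) ✓
  (1,2) → (φ(1),φ(2)) = (7,10) ∈ E(G2) ✓
  (1,3) → (φ(1),φ(3)) = (4,10) ∈ E(G2) ✓
  (1,4) → (φ(1),φ(4)) = (2,10) ∈ E(G2) ✓
  (1,5) → (φ(1),φ(5)) = (8,10) ∈ E(G2) ✓
  (1,6) → (φ(1),φ(6)) = (10,11) ∈ E(G2) ✓
  (1,7) → (φ(1),φ(7)) = (1,10) ∈ E(G2) ✓
  (1,8) → (φ(1),φ(8)) = (0,10) ∈ E(G2) ✓
  (1,9) → (φ(1),φ(9)) = (5,10) ∈ E(G2) ✓
  (1,10) → (φ(1),φ(10)) = (9,10) ∈ E(G2) ✓
  (1,11) → (φ(1),φ(11)) = (6,10) ∈ E(G2) ✓
  (2,4) → (φ(2),φ(4)) = (2,7) ∈ E(G2) ✓
  (2,5) → (φ(2),φ(5)) = (7,8) ∈ E(G2) ✓
  (2,6) → (φ(2),φ(6)) = (7,11) ∈ E(G2) ✓
  (2,7) → (φ(2),φ(7)) = (1,7) ∈ E(G2) ✓
  (2,9) → (φ(2),φ(9)) = (5,7) ∈ E(G2) ✓
  (2,10) → (φ(2),φ(10)) = (7,9) ∈ E(G2) ✓
  (2,11) → (φ(2),φ(11)) = (6,7) ∈ E(G2) ✓
  (3,5) → (φ(3),φ(5)) = (4,8) ∈ E(G2) ✓
  (3,9) → (φ(3),φ(9)) = (4,5) ∈ E(G2) ✓
  (4,5) → (φ(4),φ(5)) = (2,8) ∈ E(G2) ✓
  (4,6) → (φ(4),φ(6)) = (2,11) ∈ E(G2) ✓
  (4,7) → (φ(4),φ(7)) = (1,2) ∈ E(G2) ✓
  (4,8) → (φ(4),φ(8)) = (0,2) ∈ E(G2) ✓
  (4,11) → (φ(4),φ(11)) = (2,6) ∈ E(G2) ✓
  (5,6) → (φ(5),φ(6)) = (8,11) ∈ E(G2) ✓
  (5,7) → (φ(5),φ(7)) = (1,8) ∈ E(G2) ✓
  (5,9) → (φ(5),φ(9)) = (5,8) ∈ E(G2) ✓
  (6,7) → (φ(6),φ(7)) = (1,11) ∈ E(G2) ✓
  (6,9) → (φ(6),φ(9)) = (5,11) ∈ E(G2) ✓
  (6,10) → (φ(6),φ(10)) = (9,11) ∈ E(G2) ✓
  (7,8) → (φ(7),φ(8)) = (0,1) ∈ E(G2) ✓
  (8,9) → (φ(8),φ(9)) = (0,5) ∈ E(G2) ✓
  (9,10) → (φ(9),φ(10)) = (5,9) ∈ E(G2) ✓
  (9,11) → (φ(9),φ(11)) = (5,6) ∈ E(G2) ✓
All 39 edges of G1 map to edges of G2, and |E(G1)| = |E(G2)| = 39, so φ is a bijection on edges as well as vertices. Hence G1 ≅ G2.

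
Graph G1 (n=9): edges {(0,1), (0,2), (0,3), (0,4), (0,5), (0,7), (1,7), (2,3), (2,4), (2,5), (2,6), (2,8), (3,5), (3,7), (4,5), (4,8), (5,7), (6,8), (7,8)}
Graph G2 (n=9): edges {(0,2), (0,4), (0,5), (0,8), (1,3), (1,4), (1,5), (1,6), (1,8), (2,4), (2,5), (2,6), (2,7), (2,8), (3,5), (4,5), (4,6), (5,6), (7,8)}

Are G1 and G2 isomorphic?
Yes, isomorphic

The graphs are isomorphic.
One valid mapping φ: V(G1) → V(G2): 0→5, 1→3, 2→2, 3→6, 4→0, 5→4, 6→7, 7→1, 8→8

Verify φ preserves adjacency — for each edge of G1, its image is an edge of G2:
  (0,1) → (φ(0),φ(1)) = (3,5) ∈ E(G2) ✓
  (0,2) → (φ(0),φ(2)) = (2,5) ∈ E(G2) ✓
  (0,3) → (φ(0),φ(3)) = (5,6) ∈ E(G2) ✓
  (0,4) → (φ(0),φ(4)) = (0,5) ∈ E(G2) ✓
  (0,5) → (φ(0),φ(5)) = (4,5) ∈ E(G2) ✓
  (0,7) → (φ(0),φ(7)) = (1,5) ∈ E(G2) ✓
  (1,7) → (φ(1),φ(7)) = (1,3) ∈ E(G2) ✓
  (2,3) → (φ(2),φ(3)) = (2,6) ∈ E(G2) ✓
  (2,4) → (φ(2),φ(4)) = (0,2) ∈ E(G2) ✓
  (2,5) → (φ(2),φ(5)) = (2,4) ∈ E(G2) ✓
  (2,6) → (φ(2),φ(6)) = (2,7) ∈ E(G2) ✓
  (2,8) → (φ(2),φ(8)) = (2,8) ∈ E(G2) ✓
  (3,5) → (φ(3),φ(5)) = (4,6) ∈ E(G2) ✓
  (3,7) → (φ(3),φ(7)) = (1,6) ∈ E(G2) ✓
  (4,5) → (φ(4),φ(5)) = (0,4) ∈ E(G2) ✓
  (4,8) → (φ(4),φ(8)) = (0,8) ∈ E(G2) ✓
  (5,7) → (φ(5),φ(7)) = (1,4) ∈ E(G2) ✓
  (6,8) → (φ(6),φ(8)) = (7,8) ∈ E(G2) ✓
  (7,8) → (φ(7),φ(8)) = (1,8) ∈ E(G2) ✓
All 19 edges of G1 map to edges of G2, and |E(G1)| = |E(G2)| = 19, so φ is a bijection on edges as well as vertices. Hence G1 ≅ G2.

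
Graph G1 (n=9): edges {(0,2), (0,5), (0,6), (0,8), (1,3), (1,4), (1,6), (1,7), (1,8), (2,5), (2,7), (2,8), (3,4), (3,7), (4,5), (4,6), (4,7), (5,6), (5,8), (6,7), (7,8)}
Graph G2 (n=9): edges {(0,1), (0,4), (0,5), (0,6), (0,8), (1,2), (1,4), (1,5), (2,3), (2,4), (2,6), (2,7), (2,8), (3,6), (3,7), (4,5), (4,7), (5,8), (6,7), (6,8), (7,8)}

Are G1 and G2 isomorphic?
Yes, isomorphic

The graphs are isomorphic.
One valid mapping φ: V(G1) → V(G2): 0→5, 1→7, 2→1, 3→3, 4→6, 5→0, 6→8, 7→2, 8→4

Verify φ preserves adjacency — for each edge of G1, its image is an edge of G2:
  (0,2) → (φ(0),φ(2)) = (1,5) ∈ E(G2) ✓
  (0,5) → (φ(0),φ(5)) = (0,5) ∈ E(G2) ✓
  (0,6) → (φ(0),φ(6)) = (5,8) ∈ E(G2) ✓
  (0,8) → (φ(0),φ(8)) = (4,5) ∈ E(G2) ✓
  (1,3) → (φ(1),φ(3)) = (3,7) ∈ E(G2) ✓
  (1,4) → (φ(1),φ(4)) = (6,7) ∈ E(G2) ✓
  (1,6) → (φ(1),φ(6)) = (7,8) ∈ E(G2) ✓
  (1,7) → (φ(1),φ(7)) = (2,7) ∈ E(G2) ✓
  (1,8) → (φ(1),φ(8)) = (4,7) ∈ E(G2) ✓
  (2,5) → (φ(2),φ(5)) = (0,1) ∈ E(G2) ✓
  (2,7) → (φ(2),φ(7)) = (1,2) ∈ E(G2) ✓
  (2,8) → (φ(2),φ(8)) = (1,4) ∈ E(G2) ✓
  (3,4) → (φ(3),φ(4)) = (3,6) ∈ E(G2) ✓
  (3,7) → (φ(3),φ(7)) = (2,3) ∈ E(G2) ✓
  (4,5) → (φ(4),φ(5)) = (0,6) ∈ E(G2) ✓
  (4,6) → (φ(4),φ(6)) = (6,8) ∈ E(G2) ✓
  (4,7) → (φ(4),φ(7)) = (2,6) ∈ E(G2) ✓
  (5,6) → (φ(5),φ(6)) = (0,8) ∈ E(G2) ✓
  (5,8) → (φ(5),φ(8)) = (0,4) ∈ E(G2) ✓
  (6,7) → (φ(6),φ(7)) = (2,8) ∈ E(G2) ✓
  (7,8) → (φ(7),φ(8)) = (2,4) ∈ E(G2) ✓
All 21 edges of G1 map to edges of G2, and |E(G1)| = |E(G2)| = 21, so φ is a bijection on edges as well as vertices. Hence G1 ≅ G2.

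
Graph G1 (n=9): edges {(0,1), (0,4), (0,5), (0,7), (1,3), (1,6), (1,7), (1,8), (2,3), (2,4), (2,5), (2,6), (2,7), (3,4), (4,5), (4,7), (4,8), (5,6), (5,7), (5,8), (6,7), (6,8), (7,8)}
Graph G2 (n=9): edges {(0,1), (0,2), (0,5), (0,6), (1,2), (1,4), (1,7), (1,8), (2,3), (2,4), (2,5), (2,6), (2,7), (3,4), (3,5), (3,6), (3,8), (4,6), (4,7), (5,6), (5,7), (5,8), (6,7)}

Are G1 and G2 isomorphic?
Yes, isomorphic

The graphs are isomorphic.
One valid mapping φ: V(G1) → V(G2): 0→0, 1→1, 2→3, 3→8, 4→5, 5→6, 6→4, 7→2, 8→7

Verify φ preserves adjacency — for each edge of G1, its image is an edge of G2:
  (0,1) → (φ(0),φ(1)) = (0,1) ∈ E(G2) ✓
  (0,4) → (φ(0),φ(4)) = (0,5) ∈ E(G2) ✓
  (0,5) → (φ(0),φ(5)) = (0,6) ∈ E(G2) ✓
  (0,7) → (φ(0),φ(7)) = (0,2) ∈ E(G2) ✓
  (1,3) → (φ(1),φ(3)) = (1,8) ∈ E(G2) ✓
  (1,6) → (φ(1),φ(6)) = (1,4) ∈ E(G2) ✓
  (1,7) → (φ(1),φ(7)) = (1,2) ∈ E(G2) ✓
  (1,8) → (φ(1),φ(8)) = (1,7) ∈ E(G2) ✓
  (2,3) → (φ(2),φ(3)) = (3,8) ∈ E(G2) ✓
  (2,4) → (φ(2),φ(4)) = (3,5) ∈ E(G2) ✓
  (2,5) → (φ(2),φ(5)) = (3,6) ∈ E(G2) ✓
  (2,6) → (φ(2),φ(6)) = (3,4) ∈ E(G2) ✓
  (2,7) → (φ(2),φ(7)) = (2,3) ∈ E(G2) ✓
  (3,4) → (φ(3),φ(4)) = (5,8) ∈ E(G2) ✓
  (4,5) → (φ(4),φ(5)) = (5,6) ∈ E(G2) ✓
  (4,7) → (φ(4),φ(7)) = (2,5) ∈ E(G2) ✓
  (4,8) → (φ(4),φ(8)) = (5,7) ∈ E(G2) ✓
  (5,6) → (φ(5),φ(6)) = (4,6) ∈ E(G2) ✓
  (5,7) → (φ(5),φ(7)) = (2,6) ∈ E(G2) ✓
  (5,8) → (φ(5),φ(8)) = (6,7) ∈ E(G2) ✓
  (6,7) → (φ(6),φ(7)) = (2,4) ∈ E(G2) ✓
  (6,8) → (φ(6),φ(8)) = (4,7) ∈ E(G2) ✓
  (7,8) → (φ(7),φ(8)) = (2,7) ∈ E(G2) ✓
All 23 edges of G1 map to edges of G2, and |E(G1)| = |E(G2)| = 23, so φ is a bijection on edges as well as vertices. Hence G1 ≅ G2.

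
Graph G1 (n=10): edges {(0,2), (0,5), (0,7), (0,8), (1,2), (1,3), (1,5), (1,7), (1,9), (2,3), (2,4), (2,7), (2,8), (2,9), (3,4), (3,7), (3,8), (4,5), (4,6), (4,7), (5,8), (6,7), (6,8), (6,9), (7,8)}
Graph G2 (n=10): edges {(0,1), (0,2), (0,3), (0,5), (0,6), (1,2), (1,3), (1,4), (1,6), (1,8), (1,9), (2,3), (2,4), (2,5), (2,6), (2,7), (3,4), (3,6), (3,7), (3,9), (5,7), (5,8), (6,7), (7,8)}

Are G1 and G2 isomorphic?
No, not isomorphic

The graphs are NOT isomorphic.

Counting triangles (3-cliques): G1 has 17, G2 has 20.
Triangle count is an isomorphism invariant, so differing triangle counts rule out isomorphism.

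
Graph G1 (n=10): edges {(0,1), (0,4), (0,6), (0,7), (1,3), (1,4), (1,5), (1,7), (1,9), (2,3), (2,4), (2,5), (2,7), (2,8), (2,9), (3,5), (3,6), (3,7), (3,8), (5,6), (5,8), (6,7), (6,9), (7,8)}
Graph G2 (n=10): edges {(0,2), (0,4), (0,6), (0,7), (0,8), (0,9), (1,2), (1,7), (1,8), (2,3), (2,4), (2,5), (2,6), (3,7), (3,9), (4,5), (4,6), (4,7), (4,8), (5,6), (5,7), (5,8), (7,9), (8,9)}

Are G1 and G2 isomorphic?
Yes, isomorphic

The graphs are isomorphic.
One valid mapping φ: V(G1) → V(G2): 0→9, 1→7, 2→2, 3→4, 4→3, 5→5, 6→8, 7→0, 8→6, 9→1

Verify φ preserves adjacency — for each edge of G1, its image is an edge of G2:
  (0,1) → (φ(0),φ(1)) = (7,9) ∈ E(G2) ✓
  (0,4) → (φ(0),φ(4)) = (3,9) ∈ E(G2) ✓
  (0,6) → (φ(0),φ(6)) = (8,9) ∈ E(G2) ✓
  (0,7) → (φ(0),φ(7)) = (0,9) ∈ E(G2) ✓
  (1,3) → (φ(1),φ(3)) = (4,7) ∈ E(G2) ✓
  (1,4) → (φ(1),φ(4)) = (3,7) ∈ E(G2) ✓
  (1,5) → (φ(1),φ(5)) = (5,7) ∈ E(G2) ✓
  (1,7) → (φ(1),φ(7)) = (0,7) ∈ E(G2) ✓
  (1,9) → (φ(1),φ(9)) = (1,7) ∈ E(G2) ✓
  (2,3) → (φ(2),φ(3)) = (2,4) ∈ E(G2) ✓
  (2,4) → (φ(2),φ(4)) = (2,3) ∈ E(G2) ✓
  (2,5) → (φ(2),φ(5)) = (2,5) ∈ E(G2) ✓
  (2,7) → (φ(2),φ(7)) = (0,2) ∈ E(G2) ✓
  (2,8) → (φ(2),φ(8)) = (2,6) ∈ E(G2) ✓
  (2,9) → (φ(2),φ(9)) = (1,2) ∈ E(G2) ✓
  (3,5) → (φ(3),φ(5)) = (4,5) ∈ E(G2) ✓
  (3,6) → (φ(3),φ(6)) = (4,8) ∈ E(G2) ✓
  (3,7) → (φ(3),φ(7)) = (0,4) ∈ E(G2) ✓
  (3,8) → (φ(3),φ(8)) = (4,6) ∈ E(G2) ✓
  (5,6) → (φ(5),φ(6)) = (5,8) ∈ E(G2) ✓
  (5,8) → (φ(5),φ(8)) = (5,6) ∈ E(G2) ✓
  (6,7) → (φ(6),φ(7)) = (0,8) ∈ E(G2) ✓
  (6,9) → (φ(6),φ(9)) = (1,8) ∈ E(G2) ✓
  (7,8) → (φ(7),φ(8)) = (0,6) ∈ E(G2) ✓
All 24 edges of G1 map to edges of G2, and |E(G1)| = |E(G2)| = 24, so φ is a bijection on edges as well as vertices. Hence G1 ≅ G2.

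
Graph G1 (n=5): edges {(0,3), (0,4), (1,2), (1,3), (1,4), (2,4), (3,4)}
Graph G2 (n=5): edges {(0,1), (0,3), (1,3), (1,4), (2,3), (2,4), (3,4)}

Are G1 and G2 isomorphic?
Yes, isomorphic

The graphs are isomorphic.
One valid mapping φ: V(G1) → V(G2): 0→0, 1→4, 2→2, 3→1, 4→3

Verify φ preserves adjacency — for each edge of G1, its image is an edge of G2:
  (0,3) → (φ(0),φ(3)) = (0,1) ∈ E(G2) ✓
  (0,4) → (φ(0),φ(4)) = (0,3) ∈ E(G2) ✓
  (1,2) → (φ(1),φ(2)) = (2,4) ∈ E(G2) ✓
  (1,3) → (φ(1),φ(3)) = (1,4) ∈ E(G2) ✓
  (1,4) → (φ(1),φ(4)) = (3,4) ∈ E(G2) ✓
  (2,4) → (φ(2),φ(4)) = (2,3) ∈ E(G2) ✓
  (3,4) → (φ(3),φ(4)) = (1,3) ∈ E(G2) ✓
All 7 edges of G1 map to edges of G2, and |E(G1)| = |E(G2)| = 7, so φ is a bijection on edges as well as vertices. Hence G1 ≅ G2.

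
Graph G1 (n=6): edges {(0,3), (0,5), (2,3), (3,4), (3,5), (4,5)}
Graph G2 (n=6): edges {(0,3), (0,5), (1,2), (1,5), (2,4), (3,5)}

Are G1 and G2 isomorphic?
No, not isomorphic

The graphs are NOT isomorphic.

Counting triangles (3-cliques): G1 has 2, G2 has 1.
Triangle count is an isomorphism invariant, so differing triangle counts rule out isomorphism.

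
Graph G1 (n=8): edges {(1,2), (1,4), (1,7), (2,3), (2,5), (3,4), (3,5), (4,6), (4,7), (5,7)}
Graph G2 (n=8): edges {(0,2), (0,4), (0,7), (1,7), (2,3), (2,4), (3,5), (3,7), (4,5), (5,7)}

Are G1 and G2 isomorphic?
Yes, isomorphic

The graphs are isomorphic.
One valid mapping φ: V(G1) → V(G2): 0→6, 1→5, 2→4, 3→0, 4→7, 5→2, 6→1, 7→3

Verify φ preserves adjacency — for each edge of G1, its image is an edge of G2:
  (1,2) → (φ(1),φ(2)) = (4,5) ∈ E(G2) ✓
  (1,4) → (φ(1),φ(4)) = (5,7) ∈ E(G2) ✓
  (1,7) → (φ(1),φ(7)) = (3,5) ∈ E(G2) ✓
  (2,3) → (φ(2),φ(3)) = (0,4) ∈ E(G2) ✓
  (2,5) → (φ(2),φ(5)) = (2,4) ∈ E(G2) ✓
  (3,4) → (φ(3),φ(4)) = (0,7) ∈ E(G2) ✓
  (3,5) → (φ(3),φ(5)) = (0,2) ∈ E(G2) ✓
  (4,6) → (φ(4),φ(6)) = (1,7) ∈ E(G2) ✓
  (4,7) → (φ(4),φ(7)) = (3,7) ∈ E(G2) ✓
  (5,7) → (φ(5),φ(7)) = (2,3) ∈ E(G2) ✓
All 10 edges of G1 map to edges of G2, and |E(G1)| = |E(G2)| = 10, so φ is a bijection on edges as well as vertices. Hence G1 ≅ G2.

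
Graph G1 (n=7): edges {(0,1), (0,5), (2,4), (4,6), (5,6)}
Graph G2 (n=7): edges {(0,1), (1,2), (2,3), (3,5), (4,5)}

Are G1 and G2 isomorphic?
Yes, isomorphic

The graphs are isomorphic.
One valid mapping φ: V(G1) → V(G2): 0→1, 1→0, 2→4, 3→6, 4→5, 5→2, 6→3

Verify φ preserves adjacency — for each edge of G1, its image is an edge of G2:
  (0,1) → (φ(0),φ(1)) = (0,1) ∈ E(G2) ✓
  (0,5) → (φ(0),φ(5)) = (1,2) ∈ E(G2) ✓
  (2,4) → (φ(2),φ(4)) = (4,5) ∈ E(G2) ✓
  (4,6) → (φ(4),φ(6)) = (3,5) ∈ E(G2) ✓
  (5,6) → (φ(5),φ(6)) = (2,3) ∈ E(G2) ✓
All 5 edges of G1 map to edges of G2, and |E(G1)| = |E(G2)| = 5, so φ is a bijection on edges as well as vertices. Hence G1 ≅ G2.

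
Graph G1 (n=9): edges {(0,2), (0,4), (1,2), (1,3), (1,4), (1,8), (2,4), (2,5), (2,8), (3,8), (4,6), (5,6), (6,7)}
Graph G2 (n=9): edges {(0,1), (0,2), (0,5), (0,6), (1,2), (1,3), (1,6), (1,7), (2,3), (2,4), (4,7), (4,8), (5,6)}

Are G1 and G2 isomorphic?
Yes, isomorphic

The graphs are isomorphic.
One valid mapping φ: V(G1) → V(G2): 0→3, 1→0, 2→1, 3→5, 4→2, 5→7, 6→4, 7→8, 8→6

Verify φ preserves adjacency — for each edge of G1, its image is an edge of G2:
  (0,2) → (φ(0),φ(2)) = (1,3) ∈ E(G2) ✓
  (0,4) → (φ(0),φ(4)) = (2,3) ∈ E(G2) ✓
  (1,2) → (φ(1),φ(2)) = (0,1) ∈ E(G2) ✓
  (1,3) → (φ(1),φ(3)) = (0,5) ∈ E(G2) ✓
  (1,4) → (φ(1),φ(4)) = (0,2) ∈ E(G2) ✓
  (1,8) → (φ(1),φ(8)) = (0,6) ∈ E(G2) ✓
  (2,4) → (φ(2),φ(4)) = (1,2) ∈ E(G2) ✓
  (2,5) → (φ(2),φ(5)) = (1,7) ∈ E(G2) ✓
  (2,8) → (φ(2),φ(8)) = (1,6) ∈ E(G2) ✓
  (3,8) → (φ(3),φ(8)) = (5,6) ∈ E(G2) ✓
  (4,6) → (φ(4),φ(6)) = (2,4) ∈ E(G2) ✓
  (5,6) → (φ(5),φ(6)) = (4,7) ∈ E(G2) ✓
  (6,7) → (φ(6),φ(7)) = (4,8) ∈ E(G2) ✓
All 13 edges of G1 map to edges of G2, and |E(G1)| = |E(G2)| = 13, so φ is a bijection on edges as well as vertices. Hence G1 ≅ G2.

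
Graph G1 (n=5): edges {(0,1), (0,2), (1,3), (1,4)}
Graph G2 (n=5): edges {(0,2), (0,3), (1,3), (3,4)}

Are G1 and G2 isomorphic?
Yes, isomorphic

The graphs are isomorphic.
One valid mapping φ: V(G1) → V(G2): 0→0, 1→3, 2→2, 3→1, 4→4

Verify φ preserves adjacency — for each edge of G1, its image is an edge of G2:
  (0,1) → (φ(0),φ(1)) = (0,3) ∈ E(G2) ✓
  (0,2) → (φ(0),φ(2)) = (0,2) ∈ E(G2) ✓
  (1,3) → (φ(1),φ(3)) = (1,3) ∈ E(G2) ✓
  (1,4) → (φ(1),φ(4)) = (3,4) ∈ E(G2) ✓
All 4 edges of G1 map to edges of G2, and |E(G1)| = |E(G2)| = 4, so φ is a bijection on edges as well as vertices. Hence G1 ≅ G2.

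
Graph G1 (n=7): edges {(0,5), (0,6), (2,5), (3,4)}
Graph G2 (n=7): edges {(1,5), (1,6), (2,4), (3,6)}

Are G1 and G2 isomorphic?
Yes, isomorphic

The graphs are isomorphic.
One valid mapping φ: V(G1) → V(G2): 0→6, 1→0, 2→5, 3→2, 4→4, 5→1, 6→3

Verify φ preserves adjacency — for each edge of G1, its image is an edge of G2:
  (0,5) → (φ(0),φ(5)) = (1,6) ∈ E(G2) ✓
  (0,6) → (φ(0),φ(6)) = (3,6) ∈ E(G2) ✓
  (2,5) → (φ(2),φ(5)) = (1,5) ∈ E(G2) ✓
  (3,4) → (φ(3),φ(4)) = (2,4) ∈ E(G2) ✓
All 4 edges of G1 map to edges of G2, and |E(G1)| = |E(G2)| = 4, so φ is a bijection on edges as well as vertices. Hence G1 ≅ G2.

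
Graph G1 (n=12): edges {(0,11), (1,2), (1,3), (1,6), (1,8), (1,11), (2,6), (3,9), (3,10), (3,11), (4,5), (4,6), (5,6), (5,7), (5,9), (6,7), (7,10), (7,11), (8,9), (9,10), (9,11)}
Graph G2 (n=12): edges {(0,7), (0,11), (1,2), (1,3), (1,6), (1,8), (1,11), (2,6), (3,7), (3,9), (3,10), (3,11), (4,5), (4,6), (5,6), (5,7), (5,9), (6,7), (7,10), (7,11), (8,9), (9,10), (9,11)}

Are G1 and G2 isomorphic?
No, not isomorphic

The graphs are NOT isomorphic.

Counting edges: G1 has 21 edge(s); G2 has 23 edge(s).
Edge count is an isomorphism invariant (a bijection on vertices induces a bijection on edges), so differing edge counts rule out isomorphism.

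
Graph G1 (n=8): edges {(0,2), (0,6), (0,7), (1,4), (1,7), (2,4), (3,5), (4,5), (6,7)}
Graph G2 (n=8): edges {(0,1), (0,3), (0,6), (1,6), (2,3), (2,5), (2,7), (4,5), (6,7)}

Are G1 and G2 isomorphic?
Yes, isomorphic

The graphs are isomorphic.
One valid mapping φ: V(G1) → V(G2): 0→0, 1→7, 2→3, 3→4, 4→2, 5→5, 6→1, 7→6

Verify φ preserves adjacency — for each edge of G1, its image is an edge of G2:
  (0,2) → (φ(0),φ(2)) = (0,3) ∈ E(G2) ✓
  (0,6) → (φ(0),φ(6)) = (0,1) ∈ E(G2) ✓
  (0,7) → (φ(0),φ(7)) = (0,6) ∈ E(G2) ✓
  (1,4) → (φ(1),φ(4)) = (2,7) ∈ E(G2) ✓
  (1,7) → (φ(1),φ(7)) = (6,7) ∈ E(G2) ✓
  (2,4) → (φ(2),φ(4)) = (2,3) ∈ E(G2) ✓
  (3,5) → (φ(3),φ(5)) = (4,5) ∈ E(G2) ✓
  (4,5) → (φ(4),φ(5)) = (2,5) ∈ E(G2) ✓
  (6,7) → (φ(6),φ(7)) = (1,6) ∈ E(G2) ✓
All 9 edges of G1 map to edges of G2, and |E(G1)| = |E(G2)| = 9, so φ is a bijection on edges as well as vertices. Hence G1 ≅ G2.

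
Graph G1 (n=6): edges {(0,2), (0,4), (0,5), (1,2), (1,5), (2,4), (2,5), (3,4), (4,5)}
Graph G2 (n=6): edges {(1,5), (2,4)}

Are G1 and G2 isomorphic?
No, not isomorphic

The graphs are NOT isomorphic.

Connected components of G1: 1 component(s) with vertex sets [[0, 1, 2, 3, 4, 5]], sizes [6].
Connected components of G2: 4 component(s) with vertex sets [[0], [3], [1, 5], [2, 4]], sizes [1, 1, 2, 2].
The number of connected components (and the multiset of component sizes) is an isomorphism invariant — an isomorphism maps each component of G1 bijectively onto a component of G2. Since G1 has 1 component(s) and G2 has 4, they cannot be isomorphic.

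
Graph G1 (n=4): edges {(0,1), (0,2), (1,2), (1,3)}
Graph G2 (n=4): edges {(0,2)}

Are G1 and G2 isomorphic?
No, not isomorphic

The graphs are NOT isomorphic.

Counting triangles (3-cliques): G1 has 1, G2 has 0.
Triangle count is an isomorphism invariant, so differing triangle counts rule out isomorphism.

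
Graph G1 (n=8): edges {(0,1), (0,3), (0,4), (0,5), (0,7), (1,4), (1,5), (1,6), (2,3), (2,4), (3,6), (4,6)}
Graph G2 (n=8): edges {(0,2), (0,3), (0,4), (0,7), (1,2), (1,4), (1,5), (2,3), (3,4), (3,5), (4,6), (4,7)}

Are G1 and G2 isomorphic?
Yes, isomorphic

The graphs are isomorphic.
One valid mapping φ: V(G1) → V(G2): 0→4, 1→0, 2→5, 3→1, 4→3, 5→7, 6→2, 7→6

Verify φ preserves adjacency — for each edge of G1, its image is an edge of G2:
  (0,1) → (φ(0),φ(1)) = (0,4) ∈ E(G2) ✓
  (0,3) → (φ(0),φ(3)) = (1,4) ∈ E(G2) ✓
  (0,4) → (φ(0),φ(4)) = (3,4) ∈ E(G2) ✓
  (0,5) → (φ(0),φ(5)) = (4,7) ∈ E(G2) ✓
  (0,7) → (φ(0),φ(7)) = (4,6) ∈ E(G2) ✓
  (1,4) → (φ(1),φ(4)) = (0,3) ∈ E(G2) ✓
  (1,5) → (φ(1),φ(5)) = (0,7) ∈ E(G2) ✓
  (1,6) → (φ(1),φ(6)) = (0,2) ∈ E(G2) ✓
  (2,3) → (φ(2),φ(3)) = (1,5) ∈ E(G2) ✓
  (2,4) → (φ(2),φ(4)) = (3,5) ∈ E(G2) ✓
  (3,6) → (φ(3),φ(6)) = (1,2) ∈ E(G2) ✓
  (4,6) → (φ(4),φ(6)) = (2,3) ∈ E(G2) ✓
All 12 edges of G1 map to edges of G2, and |E(G1)| = |E(G2)| = 12, so φ is a bijection on edges as well as vertices. Hence G1 ≅ G2.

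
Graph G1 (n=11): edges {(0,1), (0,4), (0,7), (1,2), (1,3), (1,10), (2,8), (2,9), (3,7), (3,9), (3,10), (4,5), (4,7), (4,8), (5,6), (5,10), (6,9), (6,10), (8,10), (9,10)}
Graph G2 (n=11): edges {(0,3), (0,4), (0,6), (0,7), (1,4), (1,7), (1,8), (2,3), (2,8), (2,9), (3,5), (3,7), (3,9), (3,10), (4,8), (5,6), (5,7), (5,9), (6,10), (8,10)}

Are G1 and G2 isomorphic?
Yes, isomorphic

The graphs are isomorphic.
One valid mapping φ: V(G1) → V(G2): 0→4, 1→0, 2→6, 3→7, 4→8, 5→2, 6→9, 7→1, 8→10, 9→5, 10→3

Verify φ preserves adjacency — for each edge of G1, its image is an edge of G2:
  (0,1) → (φ(0),φ(1)) = (0,4) ∈ E(G2) ✓
  (0,4) → (φ(0),φ(4)) = (4,8) ∈ E(G2) ✓
  (0,7) → (φ(0),φ(7)) = (1,4) ∈ E(G2) ✓
  (1,2) → (φ(1),φ(2)) = (0,6) ∈ E(G2) ✓
  (1,3) → (φ(1),φ(3)) = (0,7) ∈ E(G2) ✓
  (1,10) → (φ(1),φ(10)) = (0,3) ∈ E(G2) ✓
  (2,8) → (φ(2),φ(8)) = (6,10) ∈ E(G2) ✓
  (2,9) → (φ(2),φ(9)) = (5,6) ∈ E(G2) ✓
  (3,7) → (φ(3),φ(7)) = (1,7) ∈ E(G2) ✓
  (3,9) → (φ(3),φ(9)) = (5,7) ∈ E(G2) ✓
  (3,10) → (φ(3),φ(10)) = (3,7) ∈ E(G2) ✓
  (4,5) → (φ(4),φ(5)) = (2,8) ∈ E(G2) ✓
  (4,7) → (φ(4),φ(7)) = (1,8) ∈ E(G2) ✓
  (4,8) → (φ(4),φ(8)) = (8,10) ∈ E(G2) ✓
  (5,6) → (φ(5),φ(6)) = (2,9) ∈ E(G2) ✓
  (5,10) → (φ(5),φ(10)) = (2,3) ∈ E(G2) ✓
  (6,9) → (φ(6),φ(9)) = (5,9) ∈ E(G2) ✓
  (6,10) → (φ(6),φ(10)) = (3,9) ∈ E(G2) ✓
  (8,10) → (φ(8),φ(10)) = (3,10) ∈ E(G2) ✓
  (9,10) → (φ(9),φ(10)) = (3,5) ∈ E(G2) ✓
All 20 edges of G1 map to edges of G2, and |E(G1)| = |E(G2)| = 20, so φ is a bijection on edges as well as vertices. Hence G1 ≅ G2.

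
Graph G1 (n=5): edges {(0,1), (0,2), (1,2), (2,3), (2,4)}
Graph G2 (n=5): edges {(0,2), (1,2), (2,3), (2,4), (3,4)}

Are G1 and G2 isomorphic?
Yes, isomorphic

The graphs are isomorphic.
One valid mapping φ: V(G1) → V(G2): 0→4, 1→3, 2→2, 3→1, 4→0

Verify φ preserves adjacency — for each edge of G1, its image is an edge of G2:
  (0,1) → (φ(0),φ(1)) = (3,4) ∈ E(G2) ✓
  (0,2) → (φ(0),φ(2)) = (2,4) ∈ E(G2) ✓
  (1,2) → (φ(1),φ(2)) = (2,3) ∈ E(G2) ✓
  (2,3) → (φ(2),φ(3)) = (1,2) ∈ E(G2) ✓
  (2,4) → (φ(2),φ(4)) = (0,2) ∈ E(G2) ✓
All 5 edges of G1 map to edges of G2, and |E(G1)| = |E(G2)| = 5, so φ is a bijection on edges as well as vertices. Hence G1 ≅ G2.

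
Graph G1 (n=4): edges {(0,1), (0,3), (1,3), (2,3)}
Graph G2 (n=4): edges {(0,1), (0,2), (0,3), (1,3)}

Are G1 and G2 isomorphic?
Yes, isomorphic

The graphs are isomorphic.
One valid mapping φ: V(G1) → V(G2): 0→1, 1→3, 2→2, 3→0

Verify φ preserves adjacency — for each edge of G1, its image is an edge of G2:
  (0,1) → (φ(0),φ(1)) = (1,3) ∈ E(G2) ✓
  (0,3) → (φ(0),φ(3)) = (0,1) ∈ E(G2) ✓
  (1,3) → (φ(1),φ(3)) = (0,3) ∈ E(G2) ✓
  (2,3) → (φ(2),φ(3)) = (0,2) ∈ E(G2) ✓
All 4 edges of G1 map to edges of G2, and |E(G1)| = |E(G2)| = 4, so φ is a bijection on edges as well as vertices. Hence G1 ≅ G2.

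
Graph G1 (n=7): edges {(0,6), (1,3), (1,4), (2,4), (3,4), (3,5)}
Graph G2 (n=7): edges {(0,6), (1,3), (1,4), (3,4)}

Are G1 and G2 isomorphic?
No, not isomorphic

The graphs are NOT isomorphic.

Counting edges: G1 has 6 edge(s); G2 has 4 edge(s).
Edge count is an isomorphism invariant (a bijection on vertices induces a bijection on edges), so differing edge counts rule out isomorphism.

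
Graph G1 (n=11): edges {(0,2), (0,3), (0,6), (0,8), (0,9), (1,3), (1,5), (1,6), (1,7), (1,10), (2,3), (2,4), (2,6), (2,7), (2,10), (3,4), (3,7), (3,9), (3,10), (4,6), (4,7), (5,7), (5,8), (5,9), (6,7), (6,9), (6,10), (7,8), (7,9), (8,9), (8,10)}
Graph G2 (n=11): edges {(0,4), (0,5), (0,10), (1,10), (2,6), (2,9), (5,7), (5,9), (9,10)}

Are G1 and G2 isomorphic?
No, not isomorphic

The graphs are NOT isomorphic.

Connected components of G1: 1 component(s) with vertex sets [[0, 1, 2, 3, 4, 5, 6, 7, 8, 9, 10]], sizes [11].
Connected components of G2: 3 component(s) with vertex sets [[3], [8], [0, 1, 2, 4, 5, 6, 7, 9, 10]], sizes [1, 1, 9].
The number of connected components (and the multiset of component sizes) is an isomorphism invariant — an isomorphism maps each component of G1 bijectively onto a component of G2. Since G1 has 1 component(s) and G2 has 3, they cannot be isomorphic.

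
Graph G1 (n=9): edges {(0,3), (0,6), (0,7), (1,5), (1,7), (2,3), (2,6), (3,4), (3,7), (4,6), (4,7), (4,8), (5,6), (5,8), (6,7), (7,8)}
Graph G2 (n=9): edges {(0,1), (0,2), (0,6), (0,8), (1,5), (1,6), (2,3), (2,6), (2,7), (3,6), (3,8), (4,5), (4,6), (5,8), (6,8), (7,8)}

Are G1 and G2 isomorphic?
Yes, isomorphic

The graphs are isomorphic.
One valid mapping φ: V(G1) → V(G2): 0→3, 1→4, 2→7, 3→2, 4→0, 5→5, 6→8, 7→6, 8→1

Verify φ preserves adjacency — for each edge of G1, its image is an edge of G2:
  (0,3) → (φ(0),φ(3)) = (2,3) ∈ E(G2) ✓
  (0,6) → (φ(0),φ(6)) = (3,8) ∈ E(G2) ✓
  (0,7) → (φ(0),φ(7)) = (3,6) ∈ E(G2) ✓
  (1,5) → (φ(1),φ(5)) = (4,5) ∈ E(G2) ✓
  (1,7) → (φ(1),φ(7)) = (4,6) ∈ E(G2) ✓
  (2,3) → (φ(2),φ(3)) = (2,7) ∈ E(G2) ✓
  (2,6) → (φ(2),φ(6)) = (7,8) ∈ E(G2) ✓
  (3,4) → (φ(3),φ(4)) = (0,2) ∈ E(G2) ✓
  (3,7) → (φ(3),φ(7)) = (2,6) ∈ E(G2) ✓
  (4,6) → (φ(4),φ(6)) = (0,8) ∈ E(G2) ✓
  (4,7) → (φ(4),φ(7)) = (0,6) ∈ E(G2) ✓
  (4,8) → (φ(4),φ(8)) = (0,1) ∈ E(G2) ✓
  (5,6) → (φ(5),φ(6)) = (5,8) ∈ E(G2) ✓
  (5,8) → (φ(5),φ(8)) = (1,5) ∈ E(G2) ✓
  (6,7) → (φ(6),φ(7)) = (6,8) ∈ E(G2) ✓
  (7,8) → (φ(7),φ(8)) = (1,6) ∈ E(G2) ✓
All 16 edges of G1 map to edges of G2, and |E(G1)| = |E(G2)| = 16, so φ is a bijection on edges as well as vertices. Hence G1 ≅ G2.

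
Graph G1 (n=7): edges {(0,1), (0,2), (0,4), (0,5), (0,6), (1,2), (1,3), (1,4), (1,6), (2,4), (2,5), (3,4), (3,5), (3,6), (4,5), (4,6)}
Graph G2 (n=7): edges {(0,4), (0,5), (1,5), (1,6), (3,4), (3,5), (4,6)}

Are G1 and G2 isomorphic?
No, not isomorphic

The graphs are NOT isomorphic.

Counting triangles (3-cliques): G1 has 14, G2 has 0.
Triangle count is an isomorphism invariant, so differing triangle counts rule out isomorphism.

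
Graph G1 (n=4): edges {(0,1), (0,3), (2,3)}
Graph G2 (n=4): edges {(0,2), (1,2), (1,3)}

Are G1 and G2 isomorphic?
Yes, isomorphic

The graphs are isomorphic.
One valid mapping φ: V(G1) → V(G2): 0→2, 1→0, 2→3, 3→1

Verify φ preserves adjacency — for each edge of G1, its image is an edge of G2:
  (0,1) → (φ(0),φ(1)) = (0,2) ∈ E(G2) ✓
  (0,3) → (φ(0),φ(3)) = (1,2) ∈ E(G2) ✓
  (2,3) → (φ(2),φ(3)) = (1,3) ∈ E(G2) ✓
All 3 edges of G1 map to edges of G2, and |E(G1)| = |E(G2)| = 3, so φ is a bijection on edges as well as vertices. Hence G1 ≅ G2.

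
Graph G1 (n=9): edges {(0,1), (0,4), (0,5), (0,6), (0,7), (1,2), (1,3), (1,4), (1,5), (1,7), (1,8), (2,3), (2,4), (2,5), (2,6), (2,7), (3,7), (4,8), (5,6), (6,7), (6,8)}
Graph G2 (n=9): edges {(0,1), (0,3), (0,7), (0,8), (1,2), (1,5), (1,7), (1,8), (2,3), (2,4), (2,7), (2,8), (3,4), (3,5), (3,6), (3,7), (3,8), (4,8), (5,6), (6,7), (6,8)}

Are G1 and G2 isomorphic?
Yes, isomorphic

The graphs are isomorphic.
One valid mapping φ: V(G1) → V(G2): 0→7, 1→3, 2→8, 3→4, 4→6, 5→0, 6→1, 7→2, 8→5

Verify φ preserves adjacency — for each edge of G1, its image is an edge of G2:
  (0,1) → (φ(0),φ(1)) = (3,7) ∈ E(G2) ✓
  (0,4) → (φ(0),φ(4)) = (6,7) ∈ E(G2) ✓
  (0,5) → (φ(0),φ(5)) = (0,7) ∈ E(G2) ✓
  (0,6) → (φ(0),φ(6)) = (1,7) ∈ E(G2) ✓
  (0,7) → (φ(0),φ(7)) = (2,7) ∈ E(G2) ✓
  (1,2) → (φ(1),φ(2)) = (3,8) ∈ E(G2) ✓
  (1,3) → (φ(1),φ(3)) = (3,4) ∈ E(G2) ✓
  (1,4) → (φ(1),φ(4)) = (3,6) ∈ E(G2) ✓
  (1,5) → (φ(1),φ(5)) = (0,3) ∈ E(G2) ✓
  (1,7) → (φ(1),φ(7)) = (2,3) ∈ E(G2) ✓
  (1,8) → (φ(1),φ(8)) = (3,5) ∈ E(G2) ✓
  (2,3) → (φ(2),φ(3)) = (4,8) ∈ E(G2) ✓
  (2,4) → (φ(2),φ(4)) = (6,8) ∈ E(G2) ✓
  (2,5) → (φ(2),φ(5)) = (0,8) ∈ E(G2) ✓
  (2,6) → (φ(2),φ(6)) = (1,8) ∈ E(G2) ✓
  (2,7) → (φ(2),φ(7)) = (2,8) ∈ E(G2) ✓
  (3,7) → (φ(3),φ(7)) = (2,4) ∈ E(G2) ✓
  (4,8) → (φ(4),φ(8)) = (5,6) ∈ E(G2) ✓
  (5,6) → (φ(5),φ(6)) = (0,1) ∈ E(G2) ✓
  (6,7) → (φ(6),φ(7)) = (1,2) ∈ E(G2) ✓
  (6,8) → (φ(6),φ(8)) = (1,5) ∈ E(G2) ✓
All 21 edges of G1 map to edges of G2, and |E(G1)| = |E(G2)| = 21, so φ is a bijection on edges as well as vertices. Hence G1 ≅ G2.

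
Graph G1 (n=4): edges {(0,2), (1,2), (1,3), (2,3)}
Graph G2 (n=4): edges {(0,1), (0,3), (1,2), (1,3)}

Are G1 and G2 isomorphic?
Yes, isomorphic

The graphs are isomorphic.
One valid mapping φ: V(G1) → V(G2): 0→2, 1→3, 2→1, 3→0

Verify φ preserves adjacency — for each edge of G1, its image is an edge of G2:
  (0,2) → (φ(0),φ(2)) = (1,2) ∈ E(G2) ✓
  (1,2) → (φ(1),φ(2)) = (1,3) ∈ E(G2) ✓
  (1,3) → (φ(1),φ(3)) = (0,3) ∈ E(G2) ✓
  (2,3) → (φ(2),φ(3)) = (0,1) ∈ E(G2) ✓
All 4 edges of G1 map to edges of G2, and |E(G1)| = |E(G2)| = 4, so φ is a bijection on edges as well as vertices. Hence G1 ≅ G2.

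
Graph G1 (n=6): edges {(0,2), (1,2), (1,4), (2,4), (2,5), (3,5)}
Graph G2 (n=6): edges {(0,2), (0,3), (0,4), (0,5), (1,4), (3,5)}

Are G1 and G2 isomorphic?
Yes, isomorphic

The graphs are isomorphic.
One valid mapping φ: V(G1) → V(G2): 0→2, 1→3, 2→0, 3→1, 4→5, 5→4

Verify φ preserves adjacency — for each edge of G1, its image is an edge of G2:
  (0,2) → (φ(0),φ(2)) = (0,2) ∈ E(G2) ✓
  (1,2) → (φ(1),φ(2)) = (0,3) ∈ E(G2) ✓
  (1,4) → (φ(1),φ(4)) = (3,5) ∈ E(G2) ✓
  (2,4) → (φ(2),φ(4)) = (0,5) ∈ E(G2) ✓
  (2,5) → (φ(2),φ(5)) = (0,4) ∈ E(G2) ✓
  (3,5) → (φ(3),φ(5)) = (1,4) ∈ E(G2) ✓
All 6 edges of G1 map to edges of G2, and |E(G1)| = |E(G2)| = 6, so φ is a bijection on edges as well as vertices. Hence G1 ≅ G2.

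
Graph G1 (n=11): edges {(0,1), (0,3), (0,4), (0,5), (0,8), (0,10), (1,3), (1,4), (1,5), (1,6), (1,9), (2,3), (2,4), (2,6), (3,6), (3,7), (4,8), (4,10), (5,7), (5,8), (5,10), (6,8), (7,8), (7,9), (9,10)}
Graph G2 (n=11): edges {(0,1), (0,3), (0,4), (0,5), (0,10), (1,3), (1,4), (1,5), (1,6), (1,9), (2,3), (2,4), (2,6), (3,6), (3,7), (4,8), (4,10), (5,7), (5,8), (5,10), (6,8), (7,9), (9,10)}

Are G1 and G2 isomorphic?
No, not isomorphic

The graphs are NOT isomorphic.

Counting edges: G1 has 25 edge(s); G2 has 23 edge(s).
Edge count is an isomorphism invariant (a bijection on vertices induces a bijection on edges), so differing edge counts rule out isomorphism.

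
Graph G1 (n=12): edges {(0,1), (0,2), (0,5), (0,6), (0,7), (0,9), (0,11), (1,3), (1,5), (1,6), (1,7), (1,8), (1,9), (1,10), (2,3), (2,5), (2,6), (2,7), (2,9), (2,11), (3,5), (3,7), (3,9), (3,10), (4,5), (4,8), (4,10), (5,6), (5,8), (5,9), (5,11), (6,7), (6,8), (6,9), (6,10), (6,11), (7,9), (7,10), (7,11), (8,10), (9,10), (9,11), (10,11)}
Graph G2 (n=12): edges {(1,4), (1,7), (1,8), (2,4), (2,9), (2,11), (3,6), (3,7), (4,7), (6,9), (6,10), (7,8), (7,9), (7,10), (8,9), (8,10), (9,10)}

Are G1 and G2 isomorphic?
No, not isomorphic

The graphs are NOT isomorphic.

Connected components of G1: 1 component(s) with vertex sets [[0, 1, 2, 3, 4, 5, 6, 7, 8, 9, 10, 11]], sizes [12].
Connected components of G2: 3 component(s) with vertex sets [[0], [5], [1, 2, 3, 4, 6, 7, 8, 9, 10, 11]], sizes [1, 1, 10].
The number of connected components (and the multiset of component sizes) is an isomorphism invariant — an isomorphism maps each component of G1 bijectively onto a component of G2. Since G1 has 1 component(s) and G2 has 3, they cannot be isomorphic.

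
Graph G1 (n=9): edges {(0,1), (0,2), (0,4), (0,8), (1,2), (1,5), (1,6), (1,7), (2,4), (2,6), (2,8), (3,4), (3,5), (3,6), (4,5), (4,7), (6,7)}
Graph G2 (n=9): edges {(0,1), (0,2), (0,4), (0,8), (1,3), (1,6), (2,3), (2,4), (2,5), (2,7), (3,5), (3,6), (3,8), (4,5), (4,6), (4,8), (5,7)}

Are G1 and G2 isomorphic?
Yes, isomorphic

The graphs are isomorphic.
One valid mapping φ: V(G1) → V(G2): 0→5, 1→4, 2→2, 3→1, 4→3, 5→6, 6→0, 7→8, 8→7

Verify φ preserves adjacency — for each edge of G1, its image is an edge of G2:
  (0,1) → (φ(0),φ(1)) = (4,5) ∈ E(G2) ✓
  (0,2) → (φ(0),φ(2)) = (2,5) ∈ E(G2) ✓
  (0,4) → (φ(0),φ(4)) = (3,5) ∈ E(G2) ✓
  (0,8) → (φ(0),φ(8)) = (5,7) ∈ E(G2) ✓
  (1,2) → (φ(1),φ(2)) = (2,4) ∈ E(G2) ✓
  (1,5) → (φ(1),φ(5)) = (4,6) ∈ E(G2) ✓
  (1,6) → (φ(1),φ(6)) = (0,4) ∈ E(G2) ✓
  (1,7) → (φ(1),φ(7)) = (4,8) ∈ E(G2) ✓
  (2,4) → (φ(2),φ(4)) = (2,3) ∈ E(G2) ✓
  (2,6) → (φ(2),φ(6)) = (0,2) ∈ E(G2) ✓
  (2,8) → (φ(2),φ(8)) = (2,7) ∈ E(G2) ✓
  (3,4) → (φ(3),φ(4)) = (1,3) ∈ E(G2) ✓
  (3,5) → (φ(3),φ(5)) = (1,6) ∈ E(G2) ✓
  (3,6) → (φ(3),φ(6)) = (0,1) ∈ E(G2) ✓
  (4,5) → (φ(4),φ(5)) = (3,6) ∈ E(G2) ✓
  (4,7) → (φ(4),φ(7)) = (3,8) ∈ E(G2) ✓
  (6,7) → (φ(6),φ(7)) = (0,8) ∈ E(G2) ✓
All 17 edges of G1 map to edges of G2, and |E(G1)| = |E(G2)| = 17, so φ is a bijection on edges as well as vertices. Hence G1 ≅ G2.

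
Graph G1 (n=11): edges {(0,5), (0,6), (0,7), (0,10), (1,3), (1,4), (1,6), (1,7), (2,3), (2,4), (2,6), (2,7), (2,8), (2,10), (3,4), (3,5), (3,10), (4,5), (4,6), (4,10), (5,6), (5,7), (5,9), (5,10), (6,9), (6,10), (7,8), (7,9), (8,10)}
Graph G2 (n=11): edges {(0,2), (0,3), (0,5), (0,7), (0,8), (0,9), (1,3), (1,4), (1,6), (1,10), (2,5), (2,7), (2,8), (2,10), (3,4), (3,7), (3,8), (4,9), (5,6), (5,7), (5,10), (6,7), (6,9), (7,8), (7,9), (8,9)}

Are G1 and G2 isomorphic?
No, not isomorphic

The graphs are NOT isomorphic.

Counting triangles (3-cliques): G1 has 22, G2 has 17.
Triangle count is an isomorphism invariant, so differing triangle counts rule out isomorphism.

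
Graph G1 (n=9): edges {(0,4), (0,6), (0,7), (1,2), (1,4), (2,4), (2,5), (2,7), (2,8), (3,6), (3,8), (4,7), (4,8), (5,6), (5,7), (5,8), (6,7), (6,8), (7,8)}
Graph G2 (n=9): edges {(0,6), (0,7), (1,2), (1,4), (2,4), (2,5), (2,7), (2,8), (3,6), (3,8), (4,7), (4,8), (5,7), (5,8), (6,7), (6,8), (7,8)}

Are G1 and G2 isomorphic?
No, not isomorphic

The graphs are NOT isomorphic.

Counting edges: G1 has 19 edge(s); G2 has 17 edge(s).
Edge count is an isomorphism invariant (a bijection on vertices induces a bijection on edges), so differing edge counts rule out isomorphism.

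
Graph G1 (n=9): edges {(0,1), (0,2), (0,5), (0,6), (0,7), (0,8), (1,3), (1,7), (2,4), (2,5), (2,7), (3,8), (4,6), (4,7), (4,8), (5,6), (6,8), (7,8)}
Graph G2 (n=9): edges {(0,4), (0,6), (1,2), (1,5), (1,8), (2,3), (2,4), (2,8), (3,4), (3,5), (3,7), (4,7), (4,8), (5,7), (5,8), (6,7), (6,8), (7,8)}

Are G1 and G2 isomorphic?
Yes, isomorphic

The graphs are isomorphic.
One valid mapping φ: V(G1) → V(G2): 0→8, 1→6, 2→5, 3→0, 4→3, 5→1, 6→2, 7→7, 8→4

Verify φ preserves adjacency — for each edge of G1, its image is an edge of G2:
  (0,1) → (φ(0),φ(1)) = (6,8) ∈ E(G2) ✓
  (0,2) → (φ(0),φ(2)) = (5,8) ∈ E(G2) ✓
  (0,5) → (φ(0),φ(5)) = (1,8) ∈ E(G2) ✓
  (0,6) → (φ(0),φ(6)) = (2,8) ∈ E(G2) ✓
  (0,7) → (φ(0),φ(7)) = (7,8) ∈ E(G2) ✓
  (0,8) → (φ(0),φ(8)) = (4,8) ∈ E(G2) ✓
  (1,3) → (φ(1),φ(3)) = (0,6) ∈ E(G2) ✓
  (1,7) → (φ(1),φ(7)) = (6,7) ∈ E(G2) ✓
  (2,4) → (φ(2),φ(4)) = (3,5) ∈ E(G2) ✓
  (2,5) → (φ(2),φ(5)) = (1,5) ∈ E(G2) ✓
  (2,7) → (φ(2),φ(7)) = (5,7) ∈ E(G2) ✓
  (3,8) → (φ(3),φ(8)) = (0,4) ∈ E(G2) ✓
  (4,6) → (φ(4),φ(6)) = (2,3) ∈ E(G2) ✓
  (4,7) → (φ(4),φ(7)) = (3,7) ∈ E(G2) ✓
  (4,8) → (φ(4),φ(8)) = (3,4) ∈ E(G2) ✓
  (5,6) → (φ(5),φ(6)) = (1,2) ∈ E(G2) ✓
  (6,8) → (φ(6),φ(8)) = (2,4) ∈ E(G2) ✓
  (7,8) → (φ(7),φ(8)) = (4,7) ∈ E(G2) ✓
All 18 edges of G1 map to edges of G2, and |E(G1)| = |E(G2)| = 18, so φ is a bijection on edges as well as vertices. Hence G1 ≅ G2.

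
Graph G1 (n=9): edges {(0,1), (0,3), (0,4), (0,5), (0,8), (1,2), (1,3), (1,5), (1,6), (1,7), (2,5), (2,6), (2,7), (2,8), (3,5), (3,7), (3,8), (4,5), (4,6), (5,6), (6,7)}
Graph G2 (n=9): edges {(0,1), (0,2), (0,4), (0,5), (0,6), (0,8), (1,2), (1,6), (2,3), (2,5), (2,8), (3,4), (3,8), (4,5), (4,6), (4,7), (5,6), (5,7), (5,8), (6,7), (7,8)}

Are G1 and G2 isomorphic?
Yes, isomorphic

The graphs are isomorphic.
One valid mapping φ: V(G1) → V(G2): 0→2, 1→5, 2→4, 3→8, 4→1, 5→0, 6→6, 7→7, 8→3

Verify φ preserves adjacency — for each edge of G1, its image is an edge of G2:
  (0,1) → (φ(0),φ(1)) = (2,5) ∈ E(G2) ✓
  (0,3) → (φ(0),φ(3)) = (2,8) ∈ E(G2) ✓
  (0,4) → (φ(0),φ(4)) = (1,2) ∈ E(G2) ✓
  (0,5) → (φ(0),φ(5)) = (0,2) ∈ E(G2) ✓
  (0,8) → (φ(0),φ(8)) = (2,3) ∈ E(G2) ✓
  (1,2) → (φ(1),φ(2)) = (4,5) ∈ E(G2) ✓
  (1,3) → (φ(1),φ(3)) = (5,8) ∈ E(G2) ✓
  (1,5) → (φ(1),φ(5)) = (0,5) ∈ E(G2) ✓
  (1,6) → (φ(1),φ(6)) = (5,6) ∈ E(G2) ✓
  (1,7) → (φ(1),φ(7)) = (5,7) ∈ E(G2) ✓
  (2,5) → (φ(2),φ(5)) = (0,4) ∈ E(G2) ✓
  (2,6) → (φ(2),φ(6)) = (4,6) ∈ E(G2) ✓
  (2,7) → (φ(2),φ(7)) = (4,7) ∈ E(G2) ✓
  (2,8) → (φ(2),φ(8)) = (3,4) ∈ E(G2) ✓
  (3,5) → (φ(3),φ(5)) = (0,8) ∈ E(G2) ✓
  (3,7) → (φ(3),φ(7)) = (7,8) ∈ E(G2) ✓
  (3,8) → (φ(3),φ(8)) = (3,8) ∈ E(G2) ✓
  (4,5) → (φ(4),φ(5)) = (0,1) ∈ E(G2) ✓
  (4,6) → (φ(4),φ(6)) = (1,6) ∈ E(G2) ✓
  (5,6) → (φ(5),φ(6)) = (0,6) ∈ E(G2) ✓
  (6,7) → (φ(6),φ(7)) = (6,7) ∈ E(G2) ✓
All 21 edges of G1 map to edges of G2, and |E(G1)| = |E(G2)| = 21, so φ is a bijection on edges as well as vertices. Hence G1 ≅ G2.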